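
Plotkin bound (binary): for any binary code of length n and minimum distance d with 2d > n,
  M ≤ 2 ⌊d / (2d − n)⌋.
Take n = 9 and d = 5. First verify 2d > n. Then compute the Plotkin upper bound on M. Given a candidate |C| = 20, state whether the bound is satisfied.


Plotkin bound M ≤ 10; given |C| = 20 > bound (violated).

Check applicability: 2d = 10, n = 9.
2d − n = 1 > 0, so Plotkin applies.
Compute d/(2d−n) = 5/1 ≈ 5.0000.
⌊d/(2d−n)⌋ = 5.
Plotkin bound: M ≤ 2·5 = 10.
Given |C| = 20, check: VIOLATED.
This |C| is above the Plotkin bound, so no binary code with n = 9, d = 5 and 20 codewords exists.


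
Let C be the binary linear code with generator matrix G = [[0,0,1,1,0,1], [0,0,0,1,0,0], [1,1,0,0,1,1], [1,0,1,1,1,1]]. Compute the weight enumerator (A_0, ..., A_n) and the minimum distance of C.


Weight distribution: A_0 = 1, A_1 = 1, A_2 = 4, A_3 = 4, A_4 = 3, A_5 = 3. Minimum distance d = 1.

Enumerate all 2^4 = 16 messages m ∈ F_2^4.
For each, compute codeword c = mG in F_2^6, then tally its weight.
  m = 0000 → c = 000000, weight = 0.
  m = 1000 → c = 001101, weight = 3.
  m = 0100 → c = 000100, weight = 1.
  m = 1100 → c = 001001, weight = 2.
  m = 0010 → c = 110011, weight = 4.
  m = 1010 → c = 111110, weight = 5.
  m = 0110 → c = 110111, weight = 5.
  m = 1110 → c = 111010, weight = 4.
  m = 0001 → c = 101111, weight = 5.
  m = 1001 → c = 100010, weight = 2.
  m = 0101 → c = 101011, weight = 4.
  m = 1101 → c = 100110, weight = 3.
  m = 0011 → c = 011100, weight = 3.
  m = 1011 → c = 010001, weight = 2.
  m = 0111 → c = 011000, weight = 2.
  m = 1111 → c = 010101, weight = 3.
Tally weights:
  weight 0: 1 codewords.
  weight 1: 1 codewords.
  weight 2: 4 codewords.
  weight 3: 4 codewords.
  weight 4: 3 codewords.
  weight 5: 3 codewords.
Minimum distance d = smallest w > 0 with A_w > 0 = 1.
Sanity: Σ A_w = 16 = 2^4 = 16 ✓.


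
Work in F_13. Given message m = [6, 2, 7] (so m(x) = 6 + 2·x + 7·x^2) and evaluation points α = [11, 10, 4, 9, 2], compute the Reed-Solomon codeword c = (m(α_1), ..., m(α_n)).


c = [4, 11, 9, 6, 12]

Message polynomial: m(x) = 6 + 2·x + 7·x^2 (mod 13).
For each evaluation point α_i, compute m(α_i) mod 13:
  α_1 = 11: Horner steps 7 → 1 → 4, so m(11) = 4.
  α_2 = 10: Horner steps 7 → 7 → 11, so m(10) = 11.
  α_3 = 4: Horner steps 7 → 4 → 9, so m(4) = 9.
  α_4 = 9: Horner steps 7 → 0 → 6, so m(9) = 6.
  α_5 = 2: Horner steps 7 → 3 → 12, so m(2) = 12.
Codeword c = [4, 11, 9, 6, 12] ∈ F_13^5.


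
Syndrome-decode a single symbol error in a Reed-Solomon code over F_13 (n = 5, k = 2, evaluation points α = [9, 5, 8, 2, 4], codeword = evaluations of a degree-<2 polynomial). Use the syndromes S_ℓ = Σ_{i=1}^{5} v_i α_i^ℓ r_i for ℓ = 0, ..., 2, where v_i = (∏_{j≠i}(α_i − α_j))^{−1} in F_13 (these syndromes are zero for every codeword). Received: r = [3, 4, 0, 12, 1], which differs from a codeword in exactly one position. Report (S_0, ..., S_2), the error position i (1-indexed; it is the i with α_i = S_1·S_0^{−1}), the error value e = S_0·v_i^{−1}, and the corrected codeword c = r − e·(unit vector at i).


S = (6, 12, 11), error at position 4, error magnitude e = 4, c = [3, 4, 0, 8, 1].

Step 1: column multipliers v_i = (∏_{j≠i}(α_i − α_j))^{−1} mod 13.
  i = 1 (α = 9): (9−5)(9−8)(9−2)(9−4) = 4·1·7·5 = 140 ≡ 10, so v_1 = 10^{−1} = 4 (mod 13).
  i = 2 (α = 5): (5−9)(5−8)(5−2)(5−4) = (−4)·(−3)·3·1 = 36 ≡ 10, so v_2 = 10^{−1} = 4 (mod 13).
  i = 3 (α = 8): (8−9)(8−5)(8−2)(8−4) = (−1)·3·6·4 = −72 ≡ 6, so v_3 = 6^{−1} = 11 (mod 13).
  i = 4 (α = 2): (2−9)(2−5)(2−8)(2−4) = (−7)·(−3)·(−6)·(−2) = 252 ≡ 5, so v_4 = 5^{−1} = 8 (mod 13).
  i = 5 (α = 4): (4−9)(4−5)(4−8)(4−2) = (−5)·(−1)·(−4)·2 = −40 ≡ 12, so v_5 = 12^{−1} = 12 (mod 13).
  v = [4, 4, 11, 8, 12].
Step 2: syndromes of r = [3, 4, 0, 12, 1] (all sums mod 13).
  S_0 = Σ v_i r_i = 4·3 + 4·4 + 11·0 + 8·12 + 12·1 = 136 ≡ 6.
  S_1 = Σ v_i α_i r_i = 4·9·3 + 4·5·4 + 11·8·0 + 8·2·12 + 12·4·1 = 428 ≡ 12.
  α_i^2 mod 13 = [3, 12, 12, 4, 3].
  S_2 = Σ v_i α_i^2 r_i = 4·3·3 + 4·12·4 + 11·12·0 + 8·4·12 + 12·3·1 = 648 ≡ 11.
  S = (6, 12, 11) ≠ 0, so r is not a codeword (an error is present).
Step 3: locate the error. For a single error e at position i, S_ℓ = v_i·e·α_i^ℓ, so α_err = S_1/S_0.
  S_0^{−1} = 6^{−1} = 11 (mod 13), so α_err = 12·11 = 132 ≡ 2 = α_4. Error position i = 4.
  Consistency check: S_2/S_1 = 11·12 = 132 ≡ 2 = α_err ✓ (single-error assumption holds).
Step 4: error magnitude e = S_0/v_4 = S_0·∏_{j≠4}(α_4 − α_j) = 6·5 = 30 ≡ 4 (mod 13).
Step 5: correct position 4: c_4 = r_4 − e = 12 − 4 ≡ 8 (mod 13). Hence c = [3, 4, 0, 8, 1].
  Check: interpolating c through the α_i gives m(x) = 2 + 3·x (degree < 2) with m(α_i) = c_i for every i, so c is indeed a codeword.


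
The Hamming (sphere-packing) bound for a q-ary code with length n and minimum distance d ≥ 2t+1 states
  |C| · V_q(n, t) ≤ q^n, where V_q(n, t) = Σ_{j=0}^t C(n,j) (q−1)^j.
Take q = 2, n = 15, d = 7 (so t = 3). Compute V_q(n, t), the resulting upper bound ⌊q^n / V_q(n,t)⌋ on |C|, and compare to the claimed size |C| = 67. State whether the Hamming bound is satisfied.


V_q(n, t) = 576, q^n = 32768, Hamming bound = 56, |C| = 67 > bound (violated).

Step 1: Compute V_q(n, t) = Σ_{j=0}^3 C(n, j) (q−1)^j.
  j = 0: C(15,0)·(1)^0 = 1·1 = 1.
  j = 1: C(15,1)·(1)^1 = 15·1 = 15.
  j = 2: C(15,2)·(1)^2 = 105·1 = 105.
  j = 3: C(15,3)·(1)^3 = 455·1 = 455.
  V_q(n, t) = 1 + 15 + 105 + 455 = 576.
Step 2: q^n = 2^15 = 32768.
Step 3: Hamming bound ⌊q^n / V_q(n,t)⌋ = ⌊32768/576⌋ = 56.
Step 4: Compare |C| = 67 to 56: violated.
The claimed |C| lies above the Hamming bound, so no 2-ary code of length 15 with d ≥ 7 can have 67 codewords.


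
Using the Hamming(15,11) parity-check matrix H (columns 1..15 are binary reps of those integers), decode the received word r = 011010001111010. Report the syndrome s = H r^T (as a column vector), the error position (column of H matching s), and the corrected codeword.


s = (1, 1, 1, 0)^T, error position = 14, corrected codeword c = 011010001111000

Compute s = H r^T mod 2 one row at a time:
  s_1 = 0 + 1 + 1 + 1 + 1 + 0 + 1 + 0 = 5 ≡ 1 (mod 2).
  s_2 = 0 + 1 + 0 + 0 + 1 + 0 + 1 + 0 = 3 ≡ 1 (mod 2).
  s_3 = 1 + 1 + 0 + 0 + 1 + 1 + 1 + 0 = 5 ≡ 1 (mod 2).
  s_4 = 0 + 1 + 1 + 0 + 1 + 1 + 0 + 0 = 4 ≡ 0 (mod 2).
s = (1, 1, 1, 0)^T — this equals column 14 of H (binary 1110), so error is at position 14.
Correct: flip bit 14 of r = 011010001111010 to get c = 011010001111000.


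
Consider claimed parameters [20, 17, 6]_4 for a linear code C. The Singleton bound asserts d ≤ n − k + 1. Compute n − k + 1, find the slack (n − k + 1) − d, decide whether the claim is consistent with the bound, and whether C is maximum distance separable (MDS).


Singleton RHS = n − k + 1 = 4, slack = -2, bound violated (no such code; not MDS).

Singleton bound: d ≤ n − k + 1.
Here n = 20, k = 17, so n − k + 1 = 4.
Given d = 6, check d ≤ 4: NO.
Slack = (n − k + 1) − d = -2.
The slack is negative: d = 6 exceeds n − k + 1 = 4 by 2, so the Singleton bound is violated and no linear [20, 17, 6]_4 code can exist. In particular it is not MDS (MDS requires d = n − k + 1 exactly).
Description: the claimed parameters are [20, 17, 6]_4; such a code would be impossible (violates the Singleton bound).


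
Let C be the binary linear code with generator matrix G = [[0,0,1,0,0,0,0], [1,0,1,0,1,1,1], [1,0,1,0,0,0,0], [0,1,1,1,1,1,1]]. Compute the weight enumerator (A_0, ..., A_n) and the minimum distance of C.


Weight distribution: A_0 = 1, A_1 = 2, A_2 = 2, A_3 = 3, A_4 = 3, A_5 = 2, A_6 = 2, A_7 = 1. Minimum distance d = 1.

Enumerate all 2^4 = 16 messages m ∈ F_2^4.
For each, compute codeword c = mG in F_2^7, then tally its weight.
  m = 0000 → c = 0000000, weight = 0.
  m = 1000 → c = 0010000, weight = 1.
  m = 0100 → c = 1010111, weight = 5.
  m = 1100 → c = 1000111, weight = 4.
  m = 0010 → c = 1010000, weight = 2.
  m = 1010 → c = 1000000, weight = 1.
  m = 0110 → c = 0000111, weight = 3.
  m = 1110 → c = 0010111, weight = 4.
  m = 0001 → c = 0111111, weight = 6.
  m = 1001 → c = 0101111, weight = 5.
  m = 0101 → c = 1101000, weight = 3.
  m = 1101 → c = 1111000, weight = 4.
  m = 0011 → c = 1101111, weight = 6.
  m = 1011 → c = 1111111, weight = 7.
  m = 0111 → c = 0111000, weight = 3.
  m = 1111 → c = 0101000, weight = 2.
Tally weights:
  weight 0: 1 codewords.
  weight 1: 2 codewords.
  weight 2: 2 codewords.
  weight 3: 3 codewords.
  weight 4: 3 codewords.
  weight 5: 2 codewords.
  weight 6: 2 codewords.
  weight 7: 1 codewords.
Minimum distance d = smallest w > 0 with A_w > 0 = 1.
Sanity: Σ A_w = 16 = 2^4 = 16 ✓.


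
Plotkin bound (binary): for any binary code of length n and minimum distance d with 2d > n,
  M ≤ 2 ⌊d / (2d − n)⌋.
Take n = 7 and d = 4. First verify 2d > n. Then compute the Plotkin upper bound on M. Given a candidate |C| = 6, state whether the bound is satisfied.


Plotkin bound M ≤ 8; given |C| = 6 ≤ bound (satisfied).

Check applicability: 2d = 8, n = 7.
2d − n = 1 > 0, so Plotkin applies.
Compute d/(2d−n) = 4/1 ≈ 4.0000.
⌊d/(2d−n)⌋ = 4.
Plotkin bound: M ≤ 2·4 = 8.
Given |C| = 6, check: satisfied.
This |C| is below the Plotkin bound.


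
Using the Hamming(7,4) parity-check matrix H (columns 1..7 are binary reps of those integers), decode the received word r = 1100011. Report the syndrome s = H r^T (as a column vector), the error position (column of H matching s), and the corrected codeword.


s = (0, 1, 0)^T, error position = 2, corrected codeword c = 1000011

Compute s = H r^T mod 2 one row at a time:
  s_1 = 0 + 0 + 1 + 1 = 2 ≡ 0 (mod 2).
  s_2 = 1 + 0 + 1 + 1 = 3 ≡ 1 (mod 2).
  s_3 = 1 + 0 + 0 + 1 = 2 ≡ 0 (mod 2).
s = (0, 1, 0)^T — this equals column 2 of H (binary 010), so error is at position 2.
Correct: flip bit 2 of r = 1100011 to get c = 1000011.


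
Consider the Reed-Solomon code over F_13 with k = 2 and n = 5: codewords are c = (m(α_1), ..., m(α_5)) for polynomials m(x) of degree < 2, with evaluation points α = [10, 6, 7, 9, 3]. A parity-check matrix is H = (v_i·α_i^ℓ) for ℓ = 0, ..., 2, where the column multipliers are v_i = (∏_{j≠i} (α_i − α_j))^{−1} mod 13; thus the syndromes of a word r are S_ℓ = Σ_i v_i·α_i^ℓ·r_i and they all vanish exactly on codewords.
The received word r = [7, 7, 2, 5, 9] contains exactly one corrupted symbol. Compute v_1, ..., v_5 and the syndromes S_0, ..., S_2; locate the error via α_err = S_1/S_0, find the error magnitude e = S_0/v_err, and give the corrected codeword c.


S = (12, 3, 4), error at position 1, error magnitude e = 7, c = [0, 7, 2, 5, 9].

Step 1: column multipliers v_i = (∏_{j≠i}(α_i − α_j))^{−1} mod 13.
  i = 1 (α = 10): (10−6)(10−7)(10−9)(10−3) = 4·3·1·7 = 84 ≡ 6, so v_1 = 6^{−1} = 11 (mod 13).
  i = 2 (α = 6): (6−10)(6−7)(6−9)(6−3) = (−4)·(−1)·(−3)·3 = −36 ≡ 3, so v_2 = 3^{−1} = 9 (mod 13).
  i = 3 (α = 7): (7−10)(7−6)(7−9)(7−3) = (−3)·1·(−2)·4 = 24 ≡ 11, so v_3 = 11^{−1} = 6 (mod 13).
  i = 4 (α = 9): (9−10)(9−6)(9−7)(9−3) = (−1)·3·2·6 = −36 ≡ 3, so v_4 = 3^{−1} = 9 (mod 13).
  i = 5 (α = 3): (3−10)(3−6)(3−7)(3−9) = (−7)·(−3)·(−4)·(−6) = 504 ≡ 10, so v_5 = 10^{−1} = 4 (mod 13).
  v = [11, 9, 6, 9, 4].
Step 2: syndromes of r = [7, 7, 2, 5, 9] (all sums mod 13).
  S_0 = Σ v_i r_i = 11·7 + 9·7 + 6·2 + 9·5 + 4·9 = 233 ≡ 12.
  S_1 = Σ v_i α_i r_i = 11·10·7 + 9·6·7 + 6·7·2 + 9·9·5 + 4·3·9 = 1745 ≡ 3.
  α_i^2 mod 13 = [9, 10, 10, 3, 9].
  S_2 = Σ v_i α_i^2 r_i = 11·9·7 + 9·10·7 + 6·10·2 + 9·3·5 + 4·9·9 = 1902 ≡ 4.
  S = (12, 3, 4) ≠ 0, so r is not a codeword (an error is present).
Step 3: locate the error. For a single error e at position i, S_ℓ = v_i·e·α_i^ℓ, so α_err = S_1/S_0.
  S_0^{−1} = 12^{−1} = 12 (mod 13), so α_err = 3·12 = 36 ≡ 10 = α_1. Error position i = 1.
  Consistency check: S_2/S_1 = 4·9 = 36 ≡ 10 = α_err ✓ (single-error assumption holds).
Step 4: error magnitude e = S_0/v_1 = S_0·∏_{j≠1}(α_1 − α_j) = 12·6 = 72 ≡ 7 (mod 13).
Step 5: correct position 1: c_1 = r_1 − e = 7 − 7 ≡ 0 (mod 13). Hence c = [0, 7, 2, 5, 9].
  Check: interpolating c through the α_i gives m(x) = 11 + 8·x (degree < 2) with m(α_i) = c_i for every i, so c is indeed a codeword.


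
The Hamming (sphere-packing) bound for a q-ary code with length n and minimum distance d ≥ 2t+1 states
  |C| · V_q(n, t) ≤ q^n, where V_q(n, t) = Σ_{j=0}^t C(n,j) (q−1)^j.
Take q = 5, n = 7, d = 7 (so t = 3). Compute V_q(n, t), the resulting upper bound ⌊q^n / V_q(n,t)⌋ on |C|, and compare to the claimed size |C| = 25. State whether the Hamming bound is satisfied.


V_q(n, t) = 2605, q^n = 78125, Hamming bound = 29, |C| = 25 ≤ bound (satisfied).

Step 1: Compute V_q(n, t) = Σ_{j=0}^3 C(n, j) (q−1)^j.
  j = 0: C(7,0)·(4)^0 = 1·1 = 1.
  j = 1: C(7,1)·(4)^1 = 7·4 = 28.
  j = 2: C(7,2)·(4)^2 = 21·16 = 336.
  j = 3: C(7,3)·(4)^3 = 35·64 = 2240.
  V_q(n, t) = 1 + 28 + 336 + 2240 = 2605.
Step 2: q^n = 5^7 = 78125.
Step 3: Hamming bound ⌊q^n / V_q(n,t)⌋ = ⌊78125/2605⌋ = 29.
Step 4: Compare |C| = 25 to 29: satisfied.
The claimed |C| lies below the Hamming bound.


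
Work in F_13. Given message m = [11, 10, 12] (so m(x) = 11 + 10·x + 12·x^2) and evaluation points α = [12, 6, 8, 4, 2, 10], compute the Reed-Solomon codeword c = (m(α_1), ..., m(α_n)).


c = [0, 9, 1, 9, 1, 11]

Message polynomial: m(x) = 11 + 10·x + 12·x^2 (mod 13).
For each evaluation point α_i, compute m(α_i) mod 13:
  α_1 = 12: Horner steps 12 → 11 → 0, so m(12) = 0.
  α_2 = 6: Horner steps 12 → 4 → 9, so m(6) = 9.
  α_3 = 8: Horner steps 12 → 2 → 1, so m(8) = 1.
  α_4 = 4: Horner steps 12 → 6 → 9, so m(4) = 9.
  α_5 = 2: Horner steps 12 → 8 → 1, so m(2) = 1.
  α_6 = 10: Horner steps 12 → 0 → 11, so m(10) = 11.
Codeword c = [0, 9, 1, 9, 1, 11] ∈ F_13^6.


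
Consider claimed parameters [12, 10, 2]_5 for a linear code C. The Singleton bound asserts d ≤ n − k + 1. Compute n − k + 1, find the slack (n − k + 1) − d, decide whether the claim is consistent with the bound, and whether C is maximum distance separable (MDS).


Singleton RHS = n − k + 1 = 3, slack = 1, bound satisfied, not MDS.

Singleton bound: d ≤ n − k + 1.
Here n = 12, k = 10, so n − k + 1 = 3.
Given d = 2, check d ≤ 3: YES.
Slack = (n − k + 1) − d = 1.
The code is NOT MDS (slack = 1 > 0).
Description: the claimed parameters are [12, 10, 2]_5; such a code would be non-MDS.


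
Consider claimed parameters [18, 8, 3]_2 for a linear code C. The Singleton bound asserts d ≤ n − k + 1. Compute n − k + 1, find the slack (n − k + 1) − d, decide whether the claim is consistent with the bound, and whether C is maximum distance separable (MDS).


Singleton RHS = n − k + 1 = 11, slack = 8, bound satisfied, not MDS.

Singleton bound: d ≤ n − k + 1.
Here n = 18, k = 8, so n − k + 1 = 11.
Given d = 3, check d ≤ 11: YES.
Slack = (n − k + 1) − d = 8.
The code is NOT MDS (slack = 8 > 0).
Description: the claimed parameters are [18, 8, 3]_2; such a code would be non-MDS.


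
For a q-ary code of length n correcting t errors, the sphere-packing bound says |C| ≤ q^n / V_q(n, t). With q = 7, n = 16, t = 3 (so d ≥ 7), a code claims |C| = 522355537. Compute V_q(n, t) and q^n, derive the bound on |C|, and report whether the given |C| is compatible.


V_q(n, t) = 125377, q^n = 33232930569601, Hamming bound = 265064011, |C| = 522355537 > bound (violated).

Step 1: Compute V_q(n, t) = Σ_{j=0}^3 C(n, j) (q−1)^j.
  j = 0: C(16,0)·(6)^0 = 1·1 = 1.
  j = 1: C(16,1)·(6)^1 = 16·6 = 96.
  j = 2: C(16,2)·(6)^2 = 120·36 = 4320.
  j = 3: C(16,3)·(6)^3 = 560·216 = 120960.
  V_q(n, t) = 1 + 96 + 4320 + 120960 = 125377.
Step 2: q^n = 7^16 = 33232930569601.
Step 3: Hamming bound ⌊q^n / V_q(n,t)⌋ = ⌊33232930569601/125377⌋ = 265064011.
Step 4: Compare |C| = 522355537 to 265064011: violated.
The claimed |C| lies above the Hamming bound, so no 7-ary code of length 16 with d ≥ 7 can have 522355537 codewords.


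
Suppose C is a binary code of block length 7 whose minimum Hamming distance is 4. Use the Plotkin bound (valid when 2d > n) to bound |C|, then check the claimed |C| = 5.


Plotkin bound M ≤ 8; given |C| = 5 ≤ bound (satisfied).

Check applicability: 2d = 8, n = 7.
2d − n = 1 > 0, so Plotkin applies.
Compute d/(2d−n) = 4/1 ≈ 4.0000.
⌊d/(2d−n)⌋ = 4.
Plotkin bound: M ≤ 2·4 = 8.
Given |C| = 5, check: satisfied.
This |C| is below the Plotkin bound.


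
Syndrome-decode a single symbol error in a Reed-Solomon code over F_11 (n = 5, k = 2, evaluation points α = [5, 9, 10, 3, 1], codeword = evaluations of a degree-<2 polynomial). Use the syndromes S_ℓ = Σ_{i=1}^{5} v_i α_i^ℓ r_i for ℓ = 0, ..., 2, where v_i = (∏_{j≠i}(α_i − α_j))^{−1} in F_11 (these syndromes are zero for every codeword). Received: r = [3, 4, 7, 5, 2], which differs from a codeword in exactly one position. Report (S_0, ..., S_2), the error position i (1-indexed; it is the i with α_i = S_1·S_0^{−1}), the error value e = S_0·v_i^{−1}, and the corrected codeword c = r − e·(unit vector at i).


S = (1, 3, 9), error at position 4, error magnitude e = 8, c = [3, 4, 7, 8, 2].

Step 1: column multipliers v_i = (∏_{j≠i}(α_i − α_j))^{−1} mod 11.
  i = 1 (α = 5): (5−9)(5−10)(5−3)(5−1) = (−4)·(−5)·2·4 = 160 ≡ 6, so v_1 = 6^{−1} = 2 (mod 11).
  i = 2 (α = 9): (9−5)(9−10)(9−3)(9−1) = 4·(−1)·6·8 = −192 ≡ 6, so v_2 = 6^{−1} = 2 (mod 11).
  i = 3 (α = 10): (10−5)(10−9)(10−3)(10−1) = 5·1·7·9 = 315 ≡ 7, so v_3 = 7^{−1} = 8 (mod 11).
  i = 4 (α = 3): (3−5)(3−9)(3−10)(3−1) = (−2)·(−6)·(−7)·2 = −168 ≡ 8, so v_4 = 8^{−1} = 7 (mod 11).
  i = 5 (α = 1): (1−5)(1−9)(1−10)(1−3) = (−4)·(−8)·(−9)·(−2) = 576 ≡ 4, so v_5 = 4^{−1} = 3 (mod 11).
  v = [2, 2, 8, 7, 3].
Step 2: syndromes of r = [3, 4, 7, 5, 2] (all sums mod 11).
  S_0 = Σ v_i r_i = 2·3 + 2·4 + 8·7 + 7·5 + 3·2 = 111 ≡ 1.
  S_1 = Σ v_i α_i r_i = 2·5·3 + 2·9·4 + 8·10·7 + 7·3·5 + 3·1·2 = 773 ≡ 3.
  α_i^2 mod 11 = [3, 4, 1, 9, 1].
  S_2 = Σ v_i α_i^2 r_i = 2·3·3 + 2·4·4 + 8·1·7 + 7·9·5 + 3·1·2 = 427 ≡ 9.
  S = (1, 3, 9) ≠ 0, so r is not a codeword (an error is present).
Step 3: locate the error. For a single error e at position i, S_ℓ = v_i·e·α_i^ℓ, so α_err = S_1/S_0.
  S_0^{−1} = 1^{−1} = 1 (mod 11), so α_err = 3·1 = 3 ≡ 3 = α_4. Error position i = 4.
  Consistency check: S_2/S_1 = 9·4 = 36 ≡ 3 = α_err ✓ (single-error assumption holds).
Step 4: error magnitude e = S_0/v_4 = S_0·∏_{j≠4}(α_4 − α_j) = 1·8 = 8 ≡ 8 (mod 11).
Step 5: correct position 4: c_4 = r_4 − e = 5 − 8 ≡ 8 (mod 11). Hence c = [3, 4, 7, 8, 2].
  Check: interpolating c through the α_i gives m(x) = 10 + 3·x (degree < 2) with m(α_i) = c_i for every i, so c is indeed a codeword.


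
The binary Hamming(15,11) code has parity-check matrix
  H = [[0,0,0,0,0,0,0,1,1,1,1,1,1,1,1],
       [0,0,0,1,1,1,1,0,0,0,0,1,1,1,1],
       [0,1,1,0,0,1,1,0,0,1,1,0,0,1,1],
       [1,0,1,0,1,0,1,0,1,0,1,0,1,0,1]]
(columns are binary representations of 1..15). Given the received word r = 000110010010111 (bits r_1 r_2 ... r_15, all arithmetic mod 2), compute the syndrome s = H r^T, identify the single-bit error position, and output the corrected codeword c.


s = (1, 1, 1, 0)^T, error position = 14, corrected codeword c = 000110010010101

Compute s = H r^T mod 2 one row at a time:
  s_1 = 1 + 0 + 0 + 1 + 0 + 1 + 1 + 1 = 5 ≡ 1 (mod 2).
  s_2 = 1 + 1 + 0 + 0 + 0 + 1 + 1 + 1 = 5 ≡ 1 (mod 2).
  s_3 = 0 + 0 + 0 + 0 + 0 + 1 + 1 + 1 = 3 ≡ 1 (mod 2).
  s_4 = 0 + 0 + 1 + 0 + 0 + 1 + 1 + 1 = 4 ≡ 0 (mod 2).
s = (1, 1, 1, 0)^T — this equals column 14 of H (binary 1110), so error is at position 14.
Correct: flip bit 14 of r = 000110010010111 to get c = 000110010010101.


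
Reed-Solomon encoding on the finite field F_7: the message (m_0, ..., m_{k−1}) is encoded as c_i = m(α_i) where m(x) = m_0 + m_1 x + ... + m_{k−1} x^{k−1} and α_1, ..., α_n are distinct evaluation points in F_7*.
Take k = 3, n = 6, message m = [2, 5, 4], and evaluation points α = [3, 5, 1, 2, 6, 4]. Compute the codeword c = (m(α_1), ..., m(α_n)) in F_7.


c = [4, 1, 4, 0, 1, 2]

Message polynomial: m(x) = 2 + 5·x + 4·x^2 (mod 7).
For each evaluation point α_i, compute m(α_i) mod 7:
  α_1 = 3: Horner steps 4 → 3 → 4, so m(3) = 4.
  α_2 = 5: Horner steps 4 → 4 → 1, so m(5) = 1.
  α_3 = 1: Horner steps 4 → 2 → 4, so m(1) = 4.
  α_4 = 2: Horner steps 4 → 6 → 0, so m(2) = 0.
  α_5 = 6: Horner steps 4 → 1 → 1, so m(6) = 1.
  α_6 = 4: Horner steps 4 → 0 → 2, so m(4) = 2.
Codeword c = [4, 1, 4, 0, 1, 2] ∈ F_7^6.


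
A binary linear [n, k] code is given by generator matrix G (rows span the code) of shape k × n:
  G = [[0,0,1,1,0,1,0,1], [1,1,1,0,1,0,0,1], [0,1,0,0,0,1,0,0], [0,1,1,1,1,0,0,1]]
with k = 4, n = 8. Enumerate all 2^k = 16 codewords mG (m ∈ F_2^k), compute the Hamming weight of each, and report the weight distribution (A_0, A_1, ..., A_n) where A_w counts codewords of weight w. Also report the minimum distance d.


Weight distribution: A_0 = 1, A_1 = 1, A_2 = 2, A_3 = 2, A_4 = 5, A_5 = 5. Minimum distance d = 1.

Enumerate all 2^4 = 16 messages m ∈ F_2^4.
For each, compute codeword c = mG in F_2^8, then tally its weight.
  m = 0000 → c = 00000000, weight = 0.
  m = 1000 → c = 00110101, weight = 4.
  m = 0100 → c = 11101001, weight = 5.
  m = 1100 → c = 11011100, weight = 5.
  m = 0010 → c = 01000100, weight = 2.
  m = 1010 → c = 01110001, weight = 4.
  m = 0110 → c = 10101101, weight = 5.
  m = 1110 → c = 10011000, weight = 3.
  m = 0001 → c = 01111001, weight = 5.
  m = 1001 → c = 01001100, weight = 3.
  m = 0101 → c = 10010000, weight = 2.
  m = 1101 → c = 10100101, weight = 4.
  m = 0011 → c = 00111101, weight = 5.
  m = 1011 → c = 00001000, weight = 1.
  m = 0111 → c = 11010100, weight = 4.
  m = 1111 → c = 11100001, weight = 4.
Tally weights:
  weight 0: 1 codewords.
  weight 1: 1 codewords.
  weight 2: 2 codewords.
  weight 3: 2 codewords.
  weight 4: 5 codewords.
  weight 5: 5 codewords.
Minimum distance d = smallest w > 0 with A_w > 0 = 1.
Sanity: Σ A_w = 16 = 2^4 = 16 ✓.


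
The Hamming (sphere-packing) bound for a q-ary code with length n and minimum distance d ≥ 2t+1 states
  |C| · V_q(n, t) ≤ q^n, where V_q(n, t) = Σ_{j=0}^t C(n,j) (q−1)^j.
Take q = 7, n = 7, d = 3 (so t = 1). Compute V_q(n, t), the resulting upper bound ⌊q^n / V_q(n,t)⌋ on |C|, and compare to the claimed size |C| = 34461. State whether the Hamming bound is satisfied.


V_q(n, t) = 43, q^n = 823543, Hamming bound = 19152, |C| = 34461 > bound (violated).

Step 1: Compute V_q(n, t) = Σ_{j=0}^1 C(n, j) (q−1)^j.
  j = 0: C(7,0)·(6)^0 = 1·1 = 1.
  j = 1: C(7,1)·(6)^1 = 7·6 = 42.
  V_q(n, t) = 1 + 42 = 43.
Step 2: q^n = 7^7 = 823543.
Step 3: Hamming bound ⌊q^n / V_q(n,t)⌋ = ⌊823543/43⌋ = 19152.
Step 4: Compare |C| = 34461 to 19152: violated.
The claimed |C| lies above the Hamming bound, so no 7-ary code of length 7 with d ≥ 3 can have 34461 codewords.


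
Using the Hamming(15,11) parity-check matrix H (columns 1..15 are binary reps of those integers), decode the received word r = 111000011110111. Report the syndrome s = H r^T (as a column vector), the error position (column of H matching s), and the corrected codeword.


s = (1, 1, 0, 0)^T, error position = 12, corrected codeword c = 111000011111111

Compute s = H r^T mod 2 one row at a time:
  s_1 = 1 + 1 + 1 + 1 + 0 + 1 + 1 + 1 = 7 ≡ 1 (mod 2).
  s_2 = 0 + 0 + 0 + 0 + 0 + 1 + 1 + 1 = 3 ≡ 1 (mod 2).
  s_3 = 1 + 1 + 0 + 0 + 1 + 1 + 1 + 1 = 6 ≡ 0 (mod 2).
  s_4 = 1 + 1 + 0 + 0 + 1 + 1 + 1 + 1 = 6 ≡ 0 (mod 2).
s = (1, 1, 0, 0)^T — this equals column 12 of H (binary 1100), so error is at position 12.
Correct: flip bit 12 of r = 111000011110111 to get c = 111000011111111.


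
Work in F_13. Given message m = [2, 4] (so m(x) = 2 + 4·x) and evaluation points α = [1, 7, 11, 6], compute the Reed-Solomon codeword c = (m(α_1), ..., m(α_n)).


c = [6, 4, 7, 0]

Message polynomial: m(x) = 2 + 4·x (mod 13).
For each evaluation point α_i, compute m(α_i) mod 13:
  α_1 = 1: Horner steps 4 → 6, so m(1) = 6.
  α_2 = 7: Horner steps 4 → 4, so m(7) = 4.
  α_3 = 11: Horner steps 4 → 7, so m(11) = 7.
  α_4 = 6: Horner steps 4 → 0, so m(6) = 0.
Codeword c = [6, 4, 7, 0] ∈ F_13^4.


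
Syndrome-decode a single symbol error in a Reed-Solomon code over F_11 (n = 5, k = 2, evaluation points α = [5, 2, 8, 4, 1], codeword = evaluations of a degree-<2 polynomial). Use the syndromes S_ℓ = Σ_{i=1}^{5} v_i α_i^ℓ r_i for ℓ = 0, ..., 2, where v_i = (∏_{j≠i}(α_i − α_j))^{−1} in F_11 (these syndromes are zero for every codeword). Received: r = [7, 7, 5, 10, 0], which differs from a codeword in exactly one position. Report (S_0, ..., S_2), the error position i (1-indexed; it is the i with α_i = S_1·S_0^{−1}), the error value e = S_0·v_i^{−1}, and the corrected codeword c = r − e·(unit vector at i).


S = (7, 2, 10), error at position 1, error magnitude e = 1, c = [6, 7, 5, 10, 0].

Step 1: column multipliers v_i = (∏_{j≠i}(α_i − α_j))^{−1} mod 11.
  i = 1 (α = 5): (5−2)(5−8)(5−4)(5−1) = 3·(−3)·1·4 = −36 ≡ 8, so v_1 = 8^{−1} = 7 (mod 11).
  i = 2 (α = 2): (2−5)(2−8)(2−4)(2−1) = (−3)·(−6)·(−2)·1 = −36 ≡ 8, so v_2 = 8^{−1} = 7 (mod 11).
  i = 3 (α = 8): (8−5)(8−2)(8−4)(8−1) = 3·6·4·7 = 504 ≡ 9, so v_3 = 9^{−1} = 5 (mod 11).
  i = 4 (α = 4): (4−5)(4−2)(4−8)(4−1) = (−1)·2·(−4)·3 = 24 ≡ 2, so v_4 = 2^{−1} = 6 (mod 11).
  i = 5 (α = 1): (1−5)(1−2)(1−8)(1−4) = (−4)·(−1)·(−7)·(−3) = 84 ≡ 7, so v_5 = 7^{−1} = 8 (mod 11).
  v = [7, 7, 5, 6, 8].
Step 2: syndromes of r = [7, 7, 5, 10, 0] (all sums mod 11).
  S_0 = Σ v_i r_i = 7·7 + 7·7 + 5·5 + 6·10 + 8·0 = 183 ≡ 7.
  S_1 = Σ v_i α_i r_i = 7·5·7 + 7·2·7 + 5·8·5 + 6·4·10 + 8·1·0 = 783 ≡ 2.
  α_i^2 mod 11 = [3, 4, 9, 5, 1].
  S_2 = Σ v_i α_i^2 r_i = 7·3·7 + 7·4·7 + 5·9·5 + 6·5·10 + 8·1·0 = 868 ≡ 10.
  S = (7, 2, 10) ≠ 0, so r is not a codeword (an error is present).
Step 3: locate the error. For a single error e at position i, S_ℓ = v_i·e·α_i^ℓ, so α_err = S_1/S_0.
  S_0^{−1} = 7^{−1} = 8 (mod 11), so α_err = 2·8 = 16 ≡ 5 = α_1. Error position i = 1.
  Consistency check: S_2/S_1 = 10·6 = 60 ≡ 5 = α_err ✓ (single-error assumption holds).
Step 4: error magnitude e = S_0/v_1 = S_0·∏_{j≠1}(α_1 − α_j) = 7·8 = 56 ≡ 1 (mod 11).
Step 5: correct position 1: c_1 = r_1 − e = 7 − 1 ≡ 6 (mod 11). Hence c = [6, 7, 5, 10, 0].
  Check: interpolating c through the α_i gives m(x) = 4 + 7·x (degree < 2) with m(α_i) = c_i for every i, so c is indeed a codeword.


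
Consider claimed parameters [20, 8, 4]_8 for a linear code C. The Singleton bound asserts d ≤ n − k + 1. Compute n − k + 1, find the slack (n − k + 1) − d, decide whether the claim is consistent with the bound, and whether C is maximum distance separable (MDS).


Singleton RHS = n − k + 1 = 13, slack = 9, bound satisfied, not MDS.

Singleton bound: d ≤ n − k + 1.
Here n = 20, k = 8, so n − k + 1 = 13.
Given d = 4, check d ≤ 13: YES.
Slack = (n − k + 1) − d = 9.
The code is NOT MDS (slack = 9 > 0).
Description: the claimed parameters are [20, 8, 4]_8; such a code would be non-MDS.


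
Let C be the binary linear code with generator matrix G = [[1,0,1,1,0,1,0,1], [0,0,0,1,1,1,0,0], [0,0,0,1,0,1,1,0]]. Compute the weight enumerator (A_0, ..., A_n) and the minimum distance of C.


Weight distribution: A_0 = 1, A_2 = 1, A_3 = 2, A_4 = 2, A_5 = 1, A_7 = 1. Minimum distance d = 2.

Enumerate all 2^3 = 8 messages m ∈ F_2^3.
For each, compute codeword c = mG in F_2^8, then tally its weight.
  m = 000 → c = 00000000, weight = 0.
  m = 100 → c = 10110101, weight = 5.
  m = 010 → c = 00011100, weight = 3.
  m = 110 → c = 10101001, weight = 4.
  m = 001 → c = 00010110, weight = 3.
  m = 101 → c = 10100011, weight = 4.
  m = 011 → c = 00001010, weight = 2.
  m = 111 → c = 10111111, weight = 7.
Tally weights:
  weight 0: 1 codewords.
  weight 2: 1 codewords.
  weight 3: 2 codewords.
  weight 4: 2 codewords.
  weight 5: 1 codewords.
  weight 7: 1 codewords.
Minimum distance d = smallest w > 0 with A_w > 0 = 2.
Sanity: Σ A_w = 8 = 2^3 = 8 ✓.


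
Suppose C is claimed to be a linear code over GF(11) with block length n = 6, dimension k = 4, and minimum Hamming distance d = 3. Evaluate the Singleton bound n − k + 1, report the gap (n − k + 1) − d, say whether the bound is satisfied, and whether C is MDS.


Singleton RHS = n − k + 1 = 3, slack = 0, bound satisfied, MDS.

Singleton bound: d ≤ n − k + 1.
Here n = 6, k = 4, so n − k + 1 = 3.
Given d = 3, check d ≤ 3: YES.
Slack = (n − k + 1) − d = 0.
The code is MDS (slack = 0).
Description: the claimed parameters are [6, 4, 3]_11; such a code would be MDS (meets Singleton bound).


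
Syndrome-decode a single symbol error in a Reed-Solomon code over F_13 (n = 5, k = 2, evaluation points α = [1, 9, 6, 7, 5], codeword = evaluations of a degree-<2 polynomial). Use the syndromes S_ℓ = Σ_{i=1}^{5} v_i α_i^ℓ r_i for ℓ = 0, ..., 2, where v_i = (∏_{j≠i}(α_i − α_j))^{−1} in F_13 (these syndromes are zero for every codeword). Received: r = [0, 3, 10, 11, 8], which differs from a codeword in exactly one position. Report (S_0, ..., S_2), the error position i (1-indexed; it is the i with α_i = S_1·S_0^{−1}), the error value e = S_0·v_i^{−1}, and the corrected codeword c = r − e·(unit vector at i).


S = (6, 3, 8), error at position 4, error magnitude e = 12, c = [0, 3, 10, 12, 8].

Step 1: column multipliers v_i = (∏_{j≠i}(α_i − α_j))^{−1} mod 13.
  i = 1 (α = 1): (1−9)(1−6)(1−7)(1−5) = (−8)·(−5)·(−6)·(−4) = 960 ≡ 11, so v_1 = 11^{−1} = 6 (mod 13).
  i = 2 (α = 9): (9−1)(9−6)(9−7)(9−5) = 8·3·2·4 = 192 ≡ 10, so v_2 = 10^{−1} = 4 (mod 13).
  i = 3 (α = 6): (6−1)(6−9)(6−7)(6−5) = 5·(−3)·(−1)·1 = 15 ≡ 2, so v_3 = 2^{−1} = 7 (mod 13).
  i = 4 (α = 7): (7−1)(7−9)(7−6)(7−5) = 6·(−2)·1·2 = −24 ≡ 2, so v_4 = 2^{−1} = 7 (mod 13).
  i = 5 (α = 5): (5−1)(5−9)(5−6)(5−7) = 4·(−4)·(−1)·(−2) = −32 ≡ 7, so v_5 = 7^{−1} = 2 (mod 13).
  v = [6, 4, 7, 7, 2].
Step 2: syndromes of r = [0, 3, 10, 11, 8] (all sums mod 13).
  S_0 = Σ v_i r_i = 6·0 + 4·3 + 7·10 + 7·11 + 2·8 = 175 ≡ 6.
  S_1 = Σ v_i α_i r_i = 6·1·0 + 4·9·3 + 7·6·10 + 7·7·11 + 2·5·8 = 1147 ≡ 3.
  α_i^2 mod 13 = [1, 3, 10, 10, 12].
  S_2 = Σ v_i α_i^2 r_i = 6·1·0 + 4·3·3 + 7·10·10 + 7·10·11 + 2·12·8 = 1698 ≡ 8.
  S = (6, 3, 8) ≠ 0, so r is not a codeword (an error is present).
Step 3: locate the error. For a single error e at position i, S_ℓ = v_i·e·α_i^ℓ, so α_err = S_1/S_0.
  S_0^{−1} = 6^{−1} = 11 (mod 13), so α_err = 3·11 = 33 ≡ 7 = α_4. Error position i = 4.
  Consistency check: S_2/S_1 = 8·9 = 72 ≡ 7 = α_err ✓ (single-error assumption holds).
Step 4: error magnitude e = S_0/v_4 = S_0·∏_{j≠4}(α_4 − α_j) = 6·2 = 12 ≡ 12 (mod 13).
Step 5: correct position 4: c_4 = r_4 − e = 11 − 12 ≡ 12 (mod 13). Hence c = [0, 3, 10, 12, 8].
  Check: interpolating c through the α_i gives m(x) = 11 + 2·x (degree < 2) with m(α_i) = c_i for every i, so c is indeed a codeword.


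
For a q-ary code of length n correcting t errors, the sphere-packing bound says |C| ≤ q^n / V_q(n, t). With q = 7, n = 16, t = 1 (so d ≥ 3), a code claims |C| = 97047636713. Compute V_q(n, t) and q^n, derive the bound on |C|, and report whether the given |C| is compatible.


V_q(n, t) = 97, q^n = 33232930569601, Hamming bound = 342607531645, |C| = 97047636713 ≤ bound (satisfied).

Step 1: Compute V_q(n, t) = Σ_{j=0}^1 C(n, j) (q−1)^j.
  j = 0: C(16,0)·(6)^0 = 1·1 = 1.
  j = 1: C(16,1)·(6)^1 = 16·6 = 96.
  V_q(n, t) = 1 + 96 = 97.
Step 2: q^n = 7^16 = 33232930569601.
Step 3: Hamming bound ⌊q^n / V_q(n,t)⌋ = ⌊33232930569601/97⌋ = 342607531645.
Step 4: Compare |C| = 97047636713 to 342607531645: satisfied.
The claimed |C| lies below the Hamming bound.


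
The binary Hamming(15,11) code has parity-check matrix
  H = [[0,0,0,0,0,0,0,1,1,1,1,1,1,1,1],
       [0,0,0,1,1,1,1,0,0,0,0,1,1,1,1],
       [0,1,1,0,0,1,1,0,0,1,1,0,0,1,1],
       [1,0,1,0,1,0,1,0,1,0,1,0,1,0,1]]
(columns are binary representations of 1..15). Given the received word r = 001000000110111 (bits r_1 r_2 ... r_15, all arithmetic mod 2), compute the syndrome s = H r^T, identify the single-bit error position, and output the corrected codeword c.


s = (1, 1, 1, 0)^T, error position = 14, corrected codeword c = 001000000110101

Compute s = H r^T mod 2 one row at a time:
  s_1 = 0 + 0 + 1 + 1 + 0 + 1 + 1 + 1 = 5 ≡ 1 (mod 2).
  s_2 = 0 + 0 + 0 + 0 + 0 + 1 + 1 + 1 = 3 ≡ 1 (mod 2).
  s_3 = 0 + 1 + 0 + 0 + 1 + 1 + 1 + 1 = 5 ≡ 1 (mod 2).
  s_4 = 0 + 1 + 0 + 0 + 0 + 1 + 1 + 1 = 4 ≡ 0 (mod 2).
s = (1, 1, 1, 0)^T — this equals column 14 of H (binary 1110), so error is at position 14.
Correct: flip bit 14 of r = 001000000110111 to get c = 001000000110101.


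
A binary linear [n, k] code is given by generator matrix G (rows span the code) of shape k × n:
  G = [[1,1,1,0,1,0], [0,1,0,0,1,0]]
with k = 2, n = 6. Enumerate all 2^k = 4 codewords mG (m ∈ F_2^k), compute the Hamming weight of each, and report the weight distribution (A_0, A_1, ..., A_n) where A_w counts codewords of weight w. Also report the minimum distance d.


Weight distribution: A_0 = 1, A_2 = 2, A_4 = 1. Minimum distance d = 2.

Enumerate all 2^2 = 4 messages m ∈ F_2^2.
For each, compute codeword c = mG in F_2^6, then tally its weight.
  m = 00 → c = 000000, weight = 0.
  m = 10 → c = 111010, weight = 4.
  m = 01 → c = 010010, weight = 2.
  m = 11 → c = 101000, weight = 2.
Tally weights:
  weight 0: 1 codewords.
  weight 2: 2 codewords.
  weight 4: 1 codewords.
Minimum distance d = smallest w > 0 with A_w > 0 = 2.
Sanity: Σ A_w = 4 = 2^2 = 4 ✓.


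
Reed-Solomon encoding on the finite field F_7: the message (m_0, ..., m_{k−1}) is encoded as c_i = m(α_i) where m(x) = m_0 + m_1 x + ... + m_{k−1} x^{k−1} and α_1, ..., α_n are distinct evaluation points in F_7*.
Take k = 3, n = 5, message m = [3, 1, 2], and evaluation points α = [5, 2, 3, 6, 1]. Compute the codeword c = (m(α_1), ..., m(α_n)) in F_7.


c = [2, 6, 3, 4, 6]

Message polynomial: m(x) = 3 + 1·x + 2·x^2 (mod 7).
For each evaluation point α_i, compute m(α_i) mod 7:
  α_1 = 5: Horner steps 2 → 4 → 2, so m(5) = 2.
  α_2 = 2: Horner steps 2 → 5 → 6, so m(2) = 6.
  α_3 = 3: Horner steps 2 → 0 → 3, so m(3) = 3.
  α_4 = 6: Horner steps 2 → 6 → 4, so m(6) = 4.
  α_5 = 1: Horner steps 2 → 3 → 6, so m(1) = 6.
Codeword c = [2, 6, 3, 4, 6] ∈ F_7^5.


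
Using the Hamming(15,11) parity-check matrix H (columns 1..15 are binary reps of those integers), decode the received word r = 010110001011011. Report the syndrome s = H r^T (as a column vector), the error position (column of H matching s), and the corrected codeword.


s = (1, 1, 0, 0)^T, error position = 12, corrected codeword c = 010110001010011

Compute s = H r^T mod 2 one row at a time:
  s_1 = 0 + 1 + 0 + 1 + 1 + 0 + 1 + 1 = 5 ≡ 1 (mod 2).
  s_2 = 1 + 1 + 0 + 0 + 1 + 0 + 1 + 1 = 5 ≡ 1 (mod 2).
  s_3 = 1 + 0 + 0 + 0 + 0 + 1 + 1 + 1 = 4 ≡ 0 (mod 2).
  s_4 = 0 + 0 + 1 + 0 + 1 + 1 + 0 + 1 = 4 ≡ 0 (mod 2).
s = (1, 1, 0, 0)^T — this equals column 12 of H (binary 1100), so error is at position 12.
Correct: flip bit 12 of r = 010110001011011 to get c = 010110001010011.


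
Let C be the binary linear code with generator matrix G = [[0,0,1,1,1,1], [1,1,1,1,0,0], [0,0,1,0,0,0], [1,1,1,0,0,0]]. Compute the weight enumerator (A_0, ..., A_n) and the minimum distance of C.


Weight distribution: A_0 = 1, A_1 = 2, A_2 = 3, A_3 = 4, A_4 = 3, A_5 = 2, A_6 = 1. Minimum distance d = 1.

Enumerate all 2^4 = 16 messages m ∈ F_2^4.
For each, compute codeword c = mG in F_2^6, then tally its weight.
  m = 0000 → c = 000000, weight = 0.
  m = 1000 → c = 001111, weight = 4.
  m = 0100 → c = 111100, weight = 4.
  m = 1100 → c = 110011, weight = 4.
  m = 0010 → c = 001000, weight = 1.
  m = 1010 → c = 000111, weight = 3.
  m = 0110 → c = 110100, weight = 3.
  m = 1110 → c = 111011, weight = 5.
  m = 0001 → c = 111000, weight = 3.
  m = 1001 → c = 110111, weight = 5.
  m = 0101 → c = 000100, weight = 1.
  m = 1101 → c = 001011, weight = 3.
  m = 0011 → c = 110000, weight = 2.
  m = 1011 → c = 111111, weight = 6.
  m = 0111 → c = 001100, weight = 2.
  m = 1111 → c = 000011, weight = 2.
Tally weights:
  weight 0: 1 codewords.
  weight 1: 2 codewords.
  weight 2: 3 codewords.
  weight 3: 4 codewords.
  weight 4: 3 codewords.
  weight 5: 2 codewords.
  weight 6: 1 codewords.
Minimum distance d = smallest w > 0 with A_w > 0 = 1.
Sanity: Σ A_w = 16 = 2^4 = 16 ✓.


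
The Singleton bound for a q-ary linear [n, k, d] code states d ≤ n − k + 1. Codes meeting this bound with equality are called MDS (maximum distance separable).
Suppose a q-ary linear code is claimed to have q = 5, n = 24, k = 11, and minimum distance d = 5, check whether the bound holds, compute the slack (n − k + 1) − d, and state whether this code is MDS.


Singleton RHS = n − k + 1 = 14, slack = 9, bound satisfied, not MDS.

Singleton bound: d ≤ n − k + 1.
Here n = 24, k = 11, so n − k + 1 = 14.
Given d = 5, check d ≤ 14: YES.
Slack = (n − k + 1) − d = 9.
The code is NOT MDS (slack = 9 > 0).
Description: the claimed parameters are [24, 11, 5]_5; such a code would be non-MDS.


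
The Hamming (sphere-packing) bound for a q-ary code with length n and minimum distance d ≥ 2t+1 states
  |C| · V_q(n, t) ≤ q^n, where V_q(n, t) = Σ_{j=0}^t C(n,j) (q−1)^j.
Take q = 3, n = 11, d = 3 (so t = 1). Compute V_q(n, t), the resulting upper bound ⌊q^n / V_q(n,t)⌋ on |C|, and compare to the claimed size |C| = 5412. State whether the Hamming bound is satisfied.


V_q(n, t) = 23, q^n = 177147, Hamming bound = 7702, |C| = 5412 ≤ bound (satisfied).

Step 1: Compute V_q(n, t) = Σ_{j=0}^1 C(n, j) (q−1)^j.
  j = 0: C(11,0)·(2)^0 = 1·1 = 1.
  j = 1: C(11,1)·(2)^1 = 11·2 = 22.
  V_q(n, t) = 1 + 22 = 23.
Step 2: q^n = 3^11 = 177147.
Step 3: Hamming bound ⌊q^n / V_q(n,t)⌋ = ⌊177147/23⌋ = 7702.
Step 4: Compare |C| = 5412 to 7702: satisfied.
The claimed |C| lies below the Hamming bound.


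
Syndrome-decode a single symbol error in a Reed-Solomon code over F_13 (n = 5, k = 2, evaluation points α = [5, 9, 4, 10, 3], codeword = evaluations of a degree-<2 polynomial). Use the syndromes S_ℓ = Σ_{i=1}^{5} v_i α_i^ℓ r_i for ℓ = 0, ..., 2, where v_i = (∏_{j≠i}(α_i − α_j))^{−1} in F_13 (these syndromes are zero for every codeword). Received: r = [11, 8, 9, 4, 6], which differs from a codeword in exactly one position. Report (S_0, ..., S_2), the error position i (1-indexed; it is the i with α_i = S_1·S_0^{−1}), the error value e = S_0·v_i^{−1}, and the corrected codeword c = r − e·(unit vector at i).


S = (8, 6, 11), error at position 3, error magnitude e = 7, c = [11, 8, 2, 4, 6].

Step 1: column multipliers v_i = (∏_{j≠i}(α_i − α_j))^{−1} mod 13.
  i = 1 (α = 5): (5−9)(5−4)(5−10)(5−3) = (−4)·1·(−5)·2 = 40 ≡ 1, so v_1 = 1^{−1} = 1 (mod 13).
  i = 2 (α = 9): (9−5)(9−4)(9−10)(9−3) = 4·5·(−1)·6 = −120 ≡ 10, so v_2 = 10^{−1} = 4 (mod 13).
  i = 3 (α = 4): (4−5)(4−9)(4−10)(4−3) = (−1)·(−5)·(−6)·1 = −30 ≡ 9, so v_3 = 9^{−1} = 3 (mod 13).
  i = 4 (α = 10): (10−5)(10−9)(10−4)(10−3) = 5·1·6·7 = 210 ≡ 2, so v_4 = 2^{−1} = 7 (mod 13).
  i = 5 (α = 3): (3−5)(3−9)(3−4)(3−10) = (−2)·(−6)·(−1)·(−7) = 84 ≡ 6, so v_5 = 6^{−1} = 11 (mod 13).
  v = [1, 4, 3, 7, 11].
Step 2: syndromes of r = [11, 8, 9, 4, 6] (all sums mod 13).
  S_0 = Σ v_i r_i = 1·11 + 4·8 + 3·9 + 7·4 + 11·6 = 164 ≡ 8.
  S_1 = Σ v_i α_i r_i = 1·5·11 + 4·9·8 + 3·4·9 + 7·10·4 + 11·3·6 = 929 ≡ 6.
  α_i^2 mod 13 = [12, 3, 3, 9, 9].
  S_2 = Σ v_i α_i^2 r_i = 1·12·11 + 4·3·8 + 3·3·9 + 7·9·4 + 11·9·6 = 1155 ≡ 11.
  S = (8, 6, 11) ≠ 0, so r is not a codeword (an error is present).
Step 3: locate the error. For a single error e at position i, S_ℓ = v_i·e·α_i^ℓ, so α_err = S_1/S_0.
  S_0^{−1} = 8^{−1} = 5 (mod 13), so α_err = 6·5 = 30 ≡ 4 = α_3. Error position i = 3.
  Consistency check: S_2/S_1 = 11·11 = 121 ≡ 4 = α_err ✓ (single-error assumption holds).
Step 4: error magnitude e = S_0/v_3 = S_0·∏_{j≠3}(α_3 − α_j) = 8·9 = 72 ≡ 7 (mod 13).
Step 5: correct position 3: c_3 = r_3 − e = 9 − 7 ≡ 2 (mod 13). Hence c = [11, 8, 2, 4, 6].
  Check: interpolating c through the α_i gives m(x) = 5 + 9·x (degree < 2) with m(α_i) = c_i for every i, so c is indeed a codeword.
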